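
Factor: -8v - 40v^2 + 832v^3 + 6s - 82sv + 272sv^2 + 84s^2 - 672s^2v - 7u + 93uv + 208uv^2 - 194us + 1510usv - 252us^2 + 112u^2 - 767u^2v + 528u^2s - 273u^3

-(13u - 14s - 13v - 1)(7u - 6s + 8v)(3u + 8v - 1)

Group: 7u(-39u^2 + 42us - 65uv + 16u + 112sv - 14s + 104v^2 - 5v - 1) + (-6s + 8v)(-39u^2 + 42us - 65uv + 16u + 112sv - 14s + 104v^2 - 5v - 1); both groups contain (-39u^2 + 42us - 65uv + 16u + 112sv - 14s + 104v^2 - 5v - 1), so (7u - 6s + 8v) is a factor with cofactor -39u^2 + 42us - 65uv + 16u + 112sv - 14s + 104v^2 - 5v - 1.
The cofactor groups again: -39u^2 + 42us - 65uv + 16u + 112sv - 14s + 104v^2 - 5v - 1 = -3u(13u - 14s - 13v - 1) + (-8v + 1)(13u - 14s - 13v - 1); both groups contain (13u - 14s - 13v - 1), giving -(3u + 8v - 1)(13u - 14s - 13v - 1).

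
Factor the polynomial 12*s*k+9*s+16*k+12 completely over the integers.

(3*s+4)*(4*k+3)

Group as (12*s*k+9*s) + (16*k+12) = 3*s*(4*k+3) + 4*(4*k+3).
Both groups share the factor (4*k+3).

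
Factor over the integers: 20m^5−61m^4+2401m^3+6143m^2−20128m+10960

(4m−5)(5m−4)(m+4)(m^2−5m+137)

Among the possible rational roots, m = 5/4 is a root, so (4m−5) divides it; the quotient is 5m^4−9m^3+589m^2+2272m−2192.
Next, m = −4 is a root, so (m+4) is a factor; dividing leaves 5m^3−29m^2+705m−548.
Then m = 4/5 is a root, so (5m−4) divides it; the quotient is m^2−5m+137.
The quadratic m^2−5m+137 has discriminant −523 < 0 and is irreducible over ℤ.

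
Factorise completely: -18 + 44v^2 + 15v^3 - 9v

Testing divisors of the constant over divisors of the leading coefficient, v = -3 is a root, so (v + 3) divides it; the quotient is 15v^2 - v - 6.
The remaining quadratic factors as (5v + 3)(3v - 2).

(3v - 2)(5v + 3)(v + 3)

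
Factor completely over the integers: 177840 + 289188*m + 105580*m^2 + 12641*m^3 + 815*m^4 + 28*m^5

Trying the rational-root candidates, m = -13/4 is a root, so (4*m + 13) is a factor; dividing leaves 7*m^4 + 181*m^3 + 2572*m^2 + 18036*m + 13680.
Continuing, m = -6/7 is a root, giving the factor (7*m + 6) and quotient m^3 + 25*m^2 + 346*m + 2280.
Then m = -12 is a root, so (m + 12) is a factor; dividing leaves m^2 + 13*m + 190.
The quadratic m^2 + 13*m + 190 has discriminant -591 < 0 and is irreducible over ℤ.

(4*m + 13)*(7*m + 6)*(m + 12)*(m^2 + 13*m + 190)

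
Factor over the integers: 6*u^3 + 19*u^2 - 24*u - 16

(2*u + 1)*(3*u - 4)*(u + 4)

Testing divisors of the constant over divisors of the leading coefficient, u = 4/3 is a root, giving the factor (3*u - 4) and quotient 2*u^2 + 9*u + 4.
The remaining quadratic factors as (u + 4)(2*u + 1).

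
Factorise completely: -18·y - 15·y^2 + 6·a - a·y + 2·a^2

Group: 2·a·(a - 3·y) + (5·y + 6)·(a - 3·y); both groups contain (a - 3·y).

(2·a + 5·y + 6)·(a - 3·y)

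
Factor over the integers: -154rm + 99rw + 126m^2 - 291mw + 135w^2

Group: -11r(14m - 9w) + (9m - 15w)(14m - 9w); both groups contain (14m - 9w).

-(11r - 9m + 15w)(14m - 9w)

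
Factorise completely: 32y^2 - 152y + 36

4(2y - 9)(4y - 1)

Pull out the common factor 4, then factor the remaining trinomial.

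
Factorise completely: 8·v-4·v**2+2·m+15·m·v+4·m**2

(4·m-v+2)·(m+4·v)

Group: m·(4·m-v+2) + 4·v·(4·m-v+2); both groups contain (4·m-v+2).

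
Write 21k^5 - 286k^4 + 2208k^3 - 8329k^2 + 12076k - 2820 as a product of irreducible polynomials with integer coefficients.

(3k - 10)(7k - 2)(k - 3)(k^2 - 7k + 47)

By the rational root theorem, k = 2/7 is a root, giving the factor (7k - 2) and quotient 3k^4 - 40k^3 + 304k^2 - 1103k + 1410.
Next, k = 3 is a root, so (k - 3) divides it; the quotient is 3k^3 - 31k^2 + 211k - 470.
Then k = 10/3 is a root, so (3k - 10) is a factor; dividing leaves k^2 - 7k + 47.
The quadratic k^2 - 7k + 47 has discriminant -139 < 0 and is irreducible over ℤ.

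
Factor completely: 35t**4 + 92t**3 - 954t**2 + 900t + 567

(5t - 9)(7t + 3)(t + 7)(t - 3)

Trying the rational-root candidates, t = -3/7 is a root, so (7t + 3) is a factor; dividing leaves 5t**3 + 11t**2 - 141t + 189.
Continuing, t = 3 is a root, so (t - 3) divides it; the quotient is 5t**2 + 26t - 63.
The remaining quadratic factors as (5t - 9)(t + 7).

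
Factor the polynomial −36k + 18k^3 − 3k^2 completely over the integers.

Pull out the common factor 3k, then factor the remaining trinomial.

3k(2k − 3)(3k + 4)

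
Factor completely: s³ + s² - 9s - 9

By the rational root theorem, s = -3 is a root, so (s + 3) is a factor; dividing leaves s² - 2s - 3.
The remaining quadratic factors as (s - 3)(s + 1).

(s + 1)(s + 3)(s - 3)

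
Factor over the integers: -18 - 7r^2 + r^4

Substitute u = r^2 to get a quadratic in u, then factor.
r^2 - 9 is a difference of squares.
r^2 + 2 is irreducible over ℤ (always positive, so no real roots).

(r + 3)(r - 3)(r^2 + 2)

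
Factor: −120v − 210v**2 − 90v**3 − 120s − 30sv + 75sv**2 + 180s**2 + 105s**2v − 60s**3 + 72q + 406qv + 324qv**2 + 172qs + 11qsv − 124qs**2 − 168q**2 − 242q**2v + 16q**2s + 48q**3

Group: 2q(24q**2 − 28qs − 49qv − 12q − 20s**2 − 5sv + 20s + 15v**2 + 20v) + (3s − 6v − 6)(24q**2 − 28qs − 49qv − 12q − 20s**2 − 5sv + 20s + 15v**2 + 20v); both groups contain (24q**2 − 28qs − 49qv − 12q − 20s**2 − 5sv + 20s + 15v**2 + 20v), so (2q + 3s − 6v − 6) is a factor with cofactor 24q**2 − 28qs − 49qv − 12q − 20s**2 − 5sv + 20s + 15v**2 + 20v.
The cofactor groups again: 24q**2 − 28qs − 49qv − 12q − 20s**2 − 5sv + 20s + 15v**2 + 20v = 8q(3q − 5s − 5v) + (4s − 3v − 4)(3q − 5s − 5v); both groups contain (3q − 5s − 5v), giving (8q + 4s − 3v − 4)(3q − 5s − 5v).

(2q + 3s − 6v − 6)(3q − 5s − 5v)(8q + 4s − 3v − 4)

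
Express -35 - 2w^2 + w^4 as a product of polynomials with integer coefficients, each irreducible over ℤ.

Substitute u = w^2 to get a quadratic in u, then factor.
w^2 + 5 is irreducible over ℤ (always positive, so no real roots).
w^2 - 7 is irreducible over ℤ (7 is not a perfect square).

(w^2 + 5)(w^2 - 7)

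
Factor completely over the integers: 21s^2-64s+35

Need a pair with product 21·35 = 735 and sum -64: that's -15 and -49.
Split the middle term: 21s^2-15s - 49s+35 = 3s(7s-5) - 7(7s-5).

(3s-7)(7s-5)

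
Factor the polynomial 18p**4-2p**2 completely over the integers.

2p**2(3p+1)(3p-1)

Factor out 2p**2, leaving 9p**2-1, which is a difference of two squares.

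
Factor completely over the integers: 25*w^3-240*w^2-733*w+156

(5*w+13)*(5*w-1)*(w-12)

Testing divisors of the constant over divisors of the leading coefficient, w = 1/5 is a root, so (5*w-1) divides it; the quotient is 5*w^2-47*w-156.
The remaining quadratic factors as (5*w+13)(w-12).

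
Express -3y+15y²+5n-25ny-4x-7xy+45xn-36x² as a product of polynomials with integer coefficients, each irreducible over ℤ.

-(4x-5n+3y)(9x-5y+1)

Group: -9x(4x-5n+3y) + (5y-1)(4x-5n+3y); both groups contain (4x-5n+3y).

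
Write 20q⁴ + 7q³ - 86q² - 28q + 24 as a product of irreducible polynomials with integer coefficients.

Testing divisors of the constant over divisors of the leading coefficient, q = 2 is a root, so (q - 2) divides it; the quotient is 20q³ + 47q² + 8q - 12.
Then q = 2/5 is a root, so (5q - 2) is a factor; dividing leaves 4q² + 11q + 6.
The remaining quadratic factors as (q + 2)(4q + 3).

(4q + 3)(5q - 2)(q + 2)(q - 2)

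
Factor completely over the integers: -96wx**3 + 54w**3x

6wx(3w + 4x)(3w - 4x)

Factor out 6wx, leaving 9w**2 - 16x**2, which is a difference of two squares.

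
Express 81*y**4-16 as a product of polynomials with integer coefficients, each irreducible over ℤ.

(3*y+2)*(3*y-2)*(9*y**2+4)

(3*y)⁴ − (2)⁴ = ((3*y)² − (2)²)((3*y)² + (2)²); the first factor splits again, the second (9*y**2+4) is irreducible.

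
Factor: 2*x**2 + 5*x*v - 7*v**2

(x - v)*(2*x + 7*v)

Group: 2*x*(x - v) + 7*v*(x - v); both groups contain (x - v).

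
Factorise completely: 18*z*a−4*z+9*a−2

(2*z+1)*(9*a−2)

Group as (18*z*a−4*z) + (9*a−2) = 2*z*(9*a−2) + (9*a−2).
Both groups share the factor (9*a−2).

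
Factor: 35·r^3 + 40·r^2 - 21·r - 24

Group as (35·r^3 - 21·r) + (40·r^2 - 24) = 7·r·(5·r^2 - 3) + 8·(5·r^2 - 3).
Both groups share the factor (5·r^2 - 3).

(7·r + 8)·(5·r^2 - 3)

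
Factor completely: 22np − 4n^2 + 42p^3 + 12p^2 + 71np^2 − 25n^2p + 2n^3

Group: 2n(n^2 − 13np − 2n + 42p^2 + 12p) + p(n^2 − 13np − 2n + 42p^2 + 12p); both groups contain (n^2 − 13np − 2n + 42p^2 + 12p), so (2n + p) is a factor with cofactor n^2 − 13np − 2n + 42p^2 + 12p.
The cofactor groups again: n^2 − 13np − 2n + 42p^2 + 12p = n(n − 6p) + (−7p − 2)(n − 6p); both groups contain (n − 6p), giving (n − 7p − 2)(n − 6p).

(2n + p)(n − 6p)(n − 7p − 2)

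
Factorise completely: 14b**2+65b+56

(2b+7)(7b+8)

Need a pair with product 14·56 = 784 and sum 65: that's 16 and 49.
Split the middle term: 14b**2+16b + 49b+56 = 2b(7b+8) + 7(7b+8).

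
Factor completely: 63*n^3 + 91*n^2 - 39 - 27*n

Group as (63*n^3 - 27*n) + (91*n^2 - 39) = 9*n*(7*n^2 - 3) + 13*(7*n^2 - 3).
Both groups share the factor (7*n^2 - 3).

(9*n + 13)*(7*n^2 - 3)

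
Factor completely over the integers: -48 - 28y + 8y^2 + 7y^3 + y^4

(y + 2)(y + 3)(y + 4)(y - 2)

Testing divisors of the constant over divisors of the leading coefficient, y = -3 is a root, giving the factor (y + 3) and quotient y^3 + 4y^2 - 4y - 16.
Then y = -4 is a root, giving the factor (y + 4) and quotient y^2 - 4.
The remaining quadratic factors as (y - 2)(y + 2).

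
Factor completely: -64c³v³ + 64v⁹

Pull out the common factor 64v³, leaving -c³ + v⁶.
Recognize a difference of cubes with the parts v² and c.

-64v³(c - v²)(c² + cv² + v⁴)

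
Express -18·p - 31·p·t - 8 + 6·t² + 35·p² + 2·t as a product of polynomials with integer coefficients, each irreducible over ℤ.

(5·p - 3·t - 4)·(7·p - 2·t + 2)

Group: 5·p·(7·p - 2·t + 2) + (-3·t - 4)·(7·p - 2·t + 2); both groups contain (7·p - 2·t + 2).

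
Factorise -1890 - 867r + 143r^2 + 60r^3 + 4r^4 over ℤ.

Trying the rational-root candidates, r = 7/2 is a root, so (2r - 7) is a factor; dividing leaves 2r^3 + 37r^2 + 201r + 270.
Then r = -2 is a root, so (r + 2) is a factor; dividing leaves 2r^2 + 33r + 135.
The remaining quadratic factors as (r + 9)(2r + 15).

(2r + 15)(2r - 7)(r + 2)(r + 9)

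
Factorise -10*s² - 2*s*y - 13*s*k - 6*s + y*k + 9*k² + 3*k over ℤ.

Group: -2*s*(5*s + y + 9*k + 3) + k*(5*s + y + 9*k + 3); both groups contain (5*s + y + 9*k + 3).

-(2*s - k)*(5*s + y + 9*k + 3)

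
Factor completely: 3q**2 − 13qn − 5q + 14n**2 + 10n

Group: 3q(q − 2n) + (−7n − 5)(q − 2n); both groups contain (q − 2n).

(q − 2n)(3q − 7n − 5)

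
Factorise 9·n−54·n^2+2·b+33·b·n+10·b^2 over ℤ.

Group: 5·b·(2·b+9·n) + (−6·n+1)·(2·b+9·n); both groups contain (2·b+9·n).

(2·b+9·n)·(5·b−6·n+1)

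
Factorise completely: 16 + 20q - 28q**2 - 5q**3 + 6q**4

(2q + 1)(3q - 4)(q + 2)(q - 2)

Trying the rational-root candidates, q = 4/3 is a root, so (3q - 4) divides it; the quotient is 2q**3 + q**2 - 8q - 4.
Then q = 2 is a root, so (q - 2) divides it; the quotient is 2q**2 + 5q + 2.
The remaining quadratic factors as (q + 2)(2q + 1).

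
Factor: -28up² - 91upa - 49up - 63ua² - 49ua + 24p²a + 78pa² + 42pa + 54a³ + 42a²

Group: 7u(-4p² - 13pa - 7p - 9a² - 7a) - 6a(-4p² - 13pa - 7p - 9a² - 7a); both groups contain (-4p² - 13pa - 7p - 9a² - 7a), so (7u - 6a) is a factor with cofactor -4p² - 13pa - 7p - 9a² - 7a.
The cofactor groups again: -4p² - 13pa - 7p - 9a² - 7a = -4p(p + a) + (-9a - 7)(p + a); both groups contain (p + a), giving -(4p + 9a + 7)(p + a).

-(7u - 6a)(4p + 9a + 7)(p + a)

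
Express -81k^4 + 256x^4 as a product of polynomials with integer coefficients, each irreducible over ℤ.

Difference of squares twice: with A = 4x and B = 3k, A⁴ − B⁴ = (A² − B²)(A² + B²), and A² − B² factors again.

(4x - 3k)(4x + 3k)(16x^2 + 9k^2)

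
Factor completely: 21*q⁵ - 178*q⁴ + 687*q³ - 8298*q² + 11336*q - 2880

By the rational root theorem, q = 1/3 is a root, giving the factor (3*q - 1) and quotient 7*q⁴ - 57*q³ + 210*q² - 2696*q + 2880.
Next, q = 8/7 is a root, so (7*q - 8) divides it; the quotient is q³ - 7*q² + 22*q - 360.
Then q = 9 is a root, so (q - 9) is a factor; dividing leaves q² + 2*q + 40.
The quadratic q² + 2*q + 40 has discriminant -156 < 0 and is irreducible over ℤ.

(3*q - 1)*(7*q - 8)*(q - 9)*(q² + 2*q + 40)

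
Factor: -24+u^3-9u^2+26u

By the rational root theorem, u = 4 is a root, so (u-4) is a factor; dividing leaves u^2-5u+6.
The remaining quadratic factors as (u-3)(u-2).

(u-2)(u-3)(u-4)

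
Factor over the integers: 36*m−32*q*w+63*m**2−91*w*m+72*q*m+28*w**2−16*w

−(4*w−9*m)*(8*q−7*w+7*m+4)

Group: −4*w*(8*q−7*w+7*m+4) + 9*m*(8*q−7*w+7*m+4); both groups contain (8*q−7*w+7*m+4).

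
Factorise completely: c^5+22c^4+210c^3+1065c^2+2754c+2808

(c+3)(c+4)(c+6)(c^2+9c+39)

By the rational root theorem, c = -4 is a root, giving the factor (c+4) and quotient c^4+18c^3+138c^2+513c+702.
Next, c = -6 is a root, so (c+6) is a factor; dividing leaves c^3+12c^2+66c+117.
Next, c = -3 is a root, so (c+3) divides it; the quotient is c^2+9c+39.
The quadratic c^2+9c+39 has discriminant -75 < 0 and is irreducible over ℤ.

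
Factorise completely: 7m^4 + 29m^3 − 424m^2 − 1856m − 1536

Testing divisors of the constant over divisors of the leading coefficient, m = 8 is a root, so (m − 8) is a factor; dividing leaves 7m^3 + 85m^2 + 256m + 192.
Next, m = −3 is a root, so (m + 3) is a factor; dividing leaves 7m^2 + 64m + 64.
The remaining quadratic factors as (7m + 8)(m + 8).

(7m + 8)(m + 3)(m + 8)(m − 8)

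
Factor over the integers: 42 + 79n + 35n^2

(5n + 7)(7n + 6)

Need a pair with product 35·42 = 1470 and sum 79: that's 49 and 30.
Split the middle term: 35n^2 + 49n + 30n + 42 = 7n(5n + 7) + 6(5n + 7).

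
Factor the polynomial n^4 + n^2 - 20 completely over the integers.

Substitute u = n^2 to get a quadratic in u, then factor.
n^2 - 4 is a difference of squares.
n^2 + 5 is irreducible over ℤ (always positive, so no real roots).

(n + 2)(n - 2)(n^2 + 5)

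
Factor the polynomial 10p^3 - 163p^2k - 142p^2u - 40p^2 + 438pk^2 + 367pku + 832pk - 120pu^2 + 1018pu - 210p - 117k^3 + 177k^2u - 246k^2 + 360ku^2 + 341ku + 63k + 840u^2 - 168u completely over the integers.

Group: p(10p^2 - 133pk - 142pu + 30p + 39k^2 - 59ku - 9k - 120u^2 + 24u) + (-3k - 7)(10p^2 - 133pk - 142pu + 30p + 39k^2 - 59ku - 9k - 120u^2 + 24u); both groups contain (10p^2 - 133pk - 142pu + 30p + 39k^2 - 59ku - 9k - 120u^2 + 24u), so (p - 3k - 7) is a factor with cofactor 10p^2 - 133pk - 142pu + 30p + 39k^2 - 59ku - 9k - 120u^2 + 24u.
The cofactor groups again: 10p^2 - 133pk - 142pu + 30p + 39k^2 - 59ku - 9k - 120u^2 + 24u = p(10p - 3k + 8u) + (-13k - 15u + 3)(10p - 3k + 8u); both groups contain (10p - 3k + 8u), giving (p - 13k - 15u + 3)(10p - 3k + 8u).

(p - 13k - 15u + 3)(10p - 3k + 8u)(p - 3k - 7)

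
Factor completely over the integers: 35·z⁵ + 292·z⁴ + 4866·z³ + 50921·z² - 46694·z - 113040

Testing divisors of the constant over divisors of the leading coefficient, z = 9/5 is a root, so (5·z - 9) is a factor; dividing leaves 7·z⁴ + 71·z³ + 1101·z² + 12166·z + 12560.
Next, z = -8/7 is a root, so (7·z + 8) divides it; the quotient is z³ + 9·z² + 147·z + 1570.
Then z = -10 is a root, so (z + 10) is a factor; dividing leaves z² - z + 157.
The quadratic z² - z + 157 has discriminant -627 < 0 and is irreducible over ℤ.

(5·z - 9)·(7·z + 8)·(z + 10)·(z² - z + 157)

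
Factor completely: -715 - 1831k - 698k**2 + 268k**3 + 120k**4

(2k + 1)(2k + 5)(5k - 13)(6k + 11)

Among the possible rational roots, k = -11/6 is a root, so (6k + 11) divides it; the quotient is 20k**3 + 8k**2 - 131k - 65.
Continuing, k = -1/2 is a root, so (2k + 1) is a factor; dividing leaves 10k**2 - k - 65.
The remaining quadratic factors as (5k - 13)(2k + 5).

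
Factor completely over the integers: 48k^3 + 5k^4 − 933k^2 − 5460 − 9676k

Testing divisors of the constant over divisors of the leading coefficient, k = −10 is a root, so (k + 10) is a factor; dividing leaves 5k^3 − 2k^2 − 913k − 546.
Next, k = −13 is a root, so (k + 13) is a factor; dividing leaves 5k^2 − 67k − 42.
The remaining quadratic factors as (k − 14)(5k + 3).

(5k + 3)(k + 10)(k + 13)(k − 14)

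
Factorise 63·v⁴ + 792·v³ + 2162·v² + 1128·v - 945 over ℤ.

Trying the rational-root candidates, v = -7/3 is a root, so (3·v + 7) divides it; the quotient is 21·v³ + 215·v² + 219·v - 135.
Continuing, v = 3/7 is a root, so (7·v - 3) is a factor; dividing leaves 3·v² + 32·v + 45.
The remaining quadratic factors as (3·v + 5)(v + 9).

(3·v + 5)·(3·v + 7)·(7·v - 3)·(v + 9)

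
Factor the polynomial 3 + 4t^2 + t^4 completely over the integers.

(t^2 + 1)(t^2 + 3)

Substitute u = t^2 to get a quadratic in u, then factor.
t^2 + 1 is irreducible over ℤ (sum of squares).
t^2 + 3 is irreducible over ℤ (always positive, so no real roots).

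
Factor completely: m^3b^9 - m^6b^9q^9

Every term has a factor of m^3b^9; factoring it out leaves -m^3q^9 + 1.
Recognize a difference of cubes with the parts 1 and mq^3.

-b^9m^3(mq^3 - 1)(m^2q^6 + mq^3 + 1)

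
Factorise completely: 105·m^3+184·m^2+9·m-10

(3·m+5)·(5·m-1)·(7·m+2)

Trying the rational-root candidates, m = -5/3 is a root, so (3·m+5) divides it; the quotient is 35·m^2+3·m-2.
The remaining quadratic factors as (7·m+2)(5·m-1).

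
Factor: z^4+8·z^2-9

Substitute u = z^2 to get a quadratic in u, then factor.
z^2+9 is irreducible over ℤ (sum of squares).
z^2-1 is a difference of squares.

(z+1)·(z-1)·(z^2+9)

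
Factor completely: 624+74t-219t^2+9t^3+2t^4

(2t+3)(t+13)(t-2)(t-8)

Among the possible rational roots, t = 2 is a root, so (t-2) divides it; the quotient is 2t^3+13t^2-193t-312.
Continuing, t = -13 is a root, so (t+13) is a factor; dividing leaves 2t^2-13t-24.
The remaining quadratic factors as (2t+3)(t-8).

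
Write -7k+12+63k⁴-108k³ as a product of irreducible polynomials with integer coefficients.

Group as (63k⁴-7k) + (-108k³+12) = 7k(9k³-1) - 12(9k³-1).
Both groups share the factor (9k³-1).

(7k-12)(9k³-1)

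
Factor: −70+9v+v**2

(v+14)(v−5)

Two integers with product −70 and sum 9 are −5 and 14.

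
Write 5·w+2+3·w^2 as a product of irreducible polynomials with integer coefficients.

(3·w+2)·(w+1)

Need a pair with product 3·2 = 6 and sum 5: that's 3 and 2.
Split the middle term: 3·w^2+3·w + 2·w+2 = 3·w·(w+1) + 2·(w+1).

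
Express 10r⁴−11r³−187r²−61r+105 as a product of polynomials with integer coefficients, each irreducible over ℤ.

Among the possible rational roots, r = −7/2 is a root, so (2r+7) divides it; the quotient is 5r³−23r²−13r+15.
Then r = 5 is a root, so (r−5) is a factor; dividing leaves 5r²+2r−3.
The remaining quadratic factors as (5r−3)(r+1).

(2r+7)(5r−3)(r+1)(r−5)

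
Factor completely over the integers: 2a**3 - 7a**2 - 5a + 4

Testing divisors of the constant over divisors of the leading coefficient, a = -1 is a root, giving the factor (a + 1) and quotient 2a**2 - 9a + 4.
The remaining quadratic factors as (a - 4)(2a - 1).

(2a - 1)(a + 1)(a - 4)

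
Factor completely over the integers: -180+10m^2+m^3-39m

Among the possible rational roots, m = -3 is a root, so (m+3) is a factor; dividing leaves m^2+7m-60.
The remaining quadratic factors as (m-5)(m+12).

(m+12)(m+3)(m-5)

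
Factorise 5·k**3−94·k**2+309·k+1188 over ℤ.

By the rational root theorem, k = −11/5 is a root, so (5·k+11) is a factor; dividing leaves k**2−21·k+108.
The remaining quadratic factors as (k−9)(k−12).

(5·k+11)·(k−12)·(k−9)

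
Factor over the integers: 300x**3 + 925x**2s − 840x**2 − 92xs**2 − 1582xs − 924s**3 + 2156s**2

(12x − 11s)(5x + 14s)(5x + 6s − 14)

Group: 5x(60x**2 + 113xs − 154s**2) + (6s − 14)(60x**2 + 113xs − 154s**2); both groups contain (60x**2 + 113xs − 154s**2), so (5x + 6s − 14) is a factor with cofactor 60x**2 + 113xs − 154s**2.
The cofactor groups again: 60x**2 + 113xs − 154s**2 = 12x(5x + 14s) − 11s(5x + 14s); both groups contain (5x + 14s), giving (12x − 11s)(5x + 14s).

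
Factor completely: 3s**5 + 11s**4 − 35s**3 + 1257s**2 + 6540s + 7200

(3s + 5)(s + 3)(s + 8)(s**2 − 9s + 60)

Testing divisors of the constant over divisors of the leading coefficient, s = −3 is a root, so (s + 3) is a factor; dividing leaves 3s**4 + 2s**3 − 41s**2 + 1380s + 2400.
Then s = −5/3 is a root, giving the factor (3s + 5) and quotient s**3 − s**2 − 12s + 480.
Then s = −8 is a root, giving the factor (s + 8) and quotient s**2 − 9s + 60.
The quadratic s**2 − 9s + 60 has discriminant −159 < 0 and is irreducible over ℤ.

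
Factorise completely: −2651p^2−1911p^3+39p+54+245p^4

Trying the rational-root candidates, p = 9 is a root, giving the factor (p−9) and quotient 245p^3+294p^2−5p−6.
Continuing, p = −6/5 is a root, giving the factor (5p+6) and quotient 49p^2−1.
The remaining quadratic factors as (7p+1)(7p−1).

(5p+6)(7p+1)(7p−1)(p−9)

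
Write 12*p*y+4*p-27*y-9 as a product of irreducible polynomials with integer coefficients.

(3*y+1)*(4*p-9)

Group as (12*p*y+4*p) + (-27*y-9) = 4*p*(3*y+1) - 9*(3*y+1).
Both groups share the factor (3*y+1).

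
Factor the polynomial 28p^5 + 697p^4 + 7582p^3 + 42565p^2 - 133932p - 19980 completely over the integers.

(4p - 9)(7p + 1)(p + 15)(p^2 + 12p + 148)

By the rational root theorem, p = 9/4 is a root, giving the factor (4p - 9) and quotient 7p^4 + 190p^3 + 2323p^2 + 15868p + 2220.
Then p = -15 is a root, giving the factor (p + 15) and quotient 7p^3 + 85p^2 + 1048p + 148.
Continuing, p = -1/7 is a root, so (7p + 1) divides it; the quotient is p^2 + 12p + 148.
The quadratic p^2 + 12p + 148 has discriminant -448 < 0 and is irreducible over ℤ.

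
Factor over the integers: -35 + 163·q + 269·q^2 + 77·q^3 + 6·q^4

Testing divisors of the constant over divisors of the leading coefficient, q = 1/6 is a root, so (6·q - 1) is a factor; dividing leaves q^3 + 13·q^2 + 47·q + 35.
Then q = -7 is a root, so (q + 7) is a factor; dividing leaves q^2 + 6·q + 5.
The remaining quadratic factors as (q + 5)(q + 1).

(6·q - 1)·(q + 1)·(q + 5)·(q + 7)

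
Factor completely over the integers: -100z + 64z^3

4z(4z + 5)(4z - 5)

Pull out the common factor 4z; 16z^2 - 25 is a difference of squares.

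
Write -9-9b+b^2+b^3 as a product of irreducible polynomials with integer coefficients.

By the rational root theorem, b = -1 is a root, giving the factor (b+1) and quotient b^2-9.
The remaining quadratic factors as (b-3)(b+3).

(b+1)(b+3)(b-3)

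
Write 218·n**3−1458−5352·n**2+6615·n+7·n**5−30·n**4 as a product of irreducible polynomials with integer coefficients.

(7·n−2)·(n−1)·(n−9)·(n**2+6·n+81)

Trying the rational-root candidates, n = 1 is a root, so (n−1) divides it; the quotient is 7·n**4−23·n**3+195·n**2−5157·n+1458.
Then n = 9 is a root, giving the factor (n−9) and quotient 7·n**3+40·n**2+555·n−162.
Next, n = 2/7 is a root, so (7·n−2) divides it; the quotient is n**2+6·n+81.
The quadratic n**2+6·n+81 has discriminant −288 < 0 and is irreducible over ℤ.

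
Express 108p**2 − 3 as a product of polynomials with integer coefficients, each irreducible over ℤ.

Factor out 3, leaving 36p**2 − 1, which is a difference of two squares.

3(6p + 1)(6p − 1)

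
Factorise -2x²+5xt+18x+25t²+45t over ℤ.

-(x-5t-9)(2x+5t)

Group: -x(2x+5t) + (5t+9)(2x+5t); both groups contain (2x+5t).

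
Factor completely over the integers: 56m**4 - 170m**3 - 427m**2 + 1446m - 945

(2m - 7)(4m - 5)(7m - 9)(m + 3)

Testing divisors of the constant over divisors of the leading coefficient, m = 9/7 is a root, giving the factor (7m - 9) and quotient 8m**3 - 14m**2 - 79m + 105.
Then m = 7/2 is a root, so (2m - 7) divides it; the quotient is 4m**2 + 7m - 15.
The remaining quadratic factors as (4m - 5)(m + 3).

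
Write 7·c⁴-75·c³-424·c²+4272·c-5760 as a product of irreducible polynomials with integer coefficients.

(7·c-12)·(c+8)·(c-12)·(c-5)

By the rational root theorem, c = 12/7 is a root, so (7·c-12) divides it; the quotient is c³-9·c²-76·c+480.
Then c = 12 is a root, so (c-12) is a factor; dividing leaves c²+3·c-40.
The remaining quadratic factors as (c-5)(c+8).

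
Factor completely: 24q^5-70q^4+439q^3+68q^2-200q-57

(2q+1)(3q+1)(4q-3)(q^2-3q+19)

By the rational root theorem, q = 3/4 is a root, giving the factor (4q-3) and quotient 6q^4-13q^3+100q^2+92q+19.
Then q = -1/2 is a root, giving the factor (2q+1) and quotient 3q^3-8q^2+54q+19.
Then q = -1/3 is a root, giving the factor (3q+1) and quotient q^2-3q+19.
The quadratic q^2-3q+19 has discriminant -67 < 0 and is irreducible over ℤ.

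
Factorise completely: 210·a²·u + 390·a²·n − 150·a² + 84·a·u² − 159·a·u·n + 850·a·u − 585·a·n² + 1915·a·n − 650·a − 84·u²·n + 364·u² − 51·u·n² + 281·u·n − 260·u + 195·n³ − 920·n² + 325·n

(10·a + 4·u − 5·n)·(7·u + 13·n − 5)·(3·a − 3·n + 13)

Group: 3·a·(70·a·u + 130·a·n − 50·a + 28·u² + 17·u·n − 20·u − 65·n² + 25·n) + (−3·n + 13)·(70·a·u + 130·a·n − 50·a + 28·u² + 17·u·n − 20·u − 65·n² + 25·n); both groups contain (70·a·u + 130·a·n − 50·a + 28·u² + 17·u·n − 20·u − 65·n² + 25·n), so (3·a − 3·n + 13) is a factor with cofactor 70·a·u + 130·a·n − 50·a + 28·u² + 17·u·n − 20·u − 65·n² + 25·n.
The cofactor groups again: 70·a·u + 130·a·n − 50·a + 28·u² + 17·u·n − 20·u − 65·n² + 25·n = 10·a·(7·u + 13·n − 5) + (4·u − 5·n)·(7·u + 13·n − 5); both groups contain (7·u + 13·n − 5), giving (10·a + 4·u − 5·n)·(7·u + 13·n − 5).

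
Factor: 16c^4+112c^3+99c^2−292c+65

(4c+13)(4c−1)(c+5)(c−1)

By the rational root theorem, c = 1 is a root, so (c−1) is a factor; dividing leaves 16c^3+128c^2+227c−65.
Next, c = −5 is a root, giving the factor (c+5) and quotient 16c^2+48c−13.
The remaining quadratic factors as (4c−1)(4c+13).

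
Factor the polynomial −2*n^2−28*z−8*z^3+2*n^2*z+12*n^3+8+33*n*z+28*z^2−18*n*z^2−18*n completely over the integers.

(2*n+2*z−1)*(2*n+z−2)*(3*n−4*z+4)

Group: 3*n*(4*n^2+6*n*z−6*n+2*z^2−5*z+2) + (−4*z+4)*(4*n^2+6*n*z−6*n+2*z^2−5*z+2); both groups contain (4*n^2+6*n*z−6*n+2*z^2−5*z+2), so (3*n−4*z+4) is a factor with cofactor 4*n^2+6*n*z−6*n+2*z^2−5*z+2.
The cofactor groups again: 4*n^2+6*n*z−6*n+2*z^2−5*z+2 = 2*n*(2*n+z−2) + (2*z−1)*(2*n+z−2); both groups contain (2*n+z−2), giving (2*n+2*z−1)*(2*n+z−2).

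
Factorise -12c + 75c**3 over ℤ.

Every term has a factor of 3c. Then 25c**2 - 4 = (5c)² − (2)².

3c(5c + 2)(5c - 2)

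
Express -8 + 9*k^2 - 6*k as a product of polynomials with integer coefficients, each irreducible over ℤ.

Need a pair with product 9·(-8) = -72 and sum -6: that's -12 and 6.
Split the middle term: 9*k^2 - 12*k + 6*k - 8 = 3*k*(3*k - 4) + 2*(3*k - 4).

(3*k + 2)*(3*k - 4)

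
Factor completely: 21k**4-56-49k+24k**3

Group as (21k**4-49k) + (24k**3-56) = 7k(3k**3-7) + 8(3k**3-7).
Both groups share the factor (3k**3-7).

(7k+8)(3k**3-7)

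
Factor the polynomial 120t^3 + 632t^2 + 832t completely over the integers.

Pull out the common factor 8t, then factor the remaining trinomial.

8t(3t + 8)(5t + 13)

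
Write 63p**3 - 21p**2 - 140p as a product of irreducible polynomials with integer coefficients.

Pull out the common factor 7p, then factor the remaining trinomial.

7p(3p + 4)(3p - 5)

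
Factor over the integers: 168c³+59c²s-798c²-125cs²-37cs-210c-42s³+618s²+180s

Group: 3c(56c²+cs+14c-42s²-12s) + (s-15)(56c²+cs+14c-42s²-12s); both groups contain (56c²+cs+14c-42s²-12s), so (3c+s-15) is a factor with cofactor 56c²+cs+14c-42s²-12s.
The cofactor groups again: 56c²+cs+14c-42s²-12s = 7c(8c+7s+2) - 6s(8c+7s+2); both groups contain (8c+7s+2), giving (7c-6s)(8c+7s+2).

(3c+s-15)(7c-6s)(8c+7s+2)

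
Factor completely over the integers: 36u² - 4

4(3u + 1)(3u - 1)

Every term has a factor of 4. Then 9u² - 1 = (3u)² − (1)².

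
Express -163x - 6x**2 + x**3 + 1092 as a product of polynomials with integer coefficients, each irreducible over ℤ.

Among the possible rational roots, x = 7 is a root, so (x - 7) is a factor; dividing leaves x**2 + x - 156.
The remaining quadratic factors as (x + 13)(x - 12).

(x + 13)(x - 12)(x - 7)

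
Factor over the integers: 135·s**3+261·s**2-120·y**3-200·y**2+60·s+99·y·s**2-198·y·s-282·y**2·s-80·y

-(4·y-3·s)·(6·y+15·s+4)·(5·y+3·s+5)

Group: 6·y·(-20·y**2+3·y·s-20·y+9·s**2+15·s) + (15·s+4)·(-20·y**2+3·y·s-20·y+9·s**2+15·s); both groups contain (-20·y**2+3·y·s-20·y+9·s**2+15·s), so (6·y+15·s+4) is a factor with cofactor -20·y**2+3·y·s-20·y+9·s**2+15·s.
The cofactor groups again: -20·y**2+3·y·s-20·y+9·s**2+15·s = -4·y·(5·y+3·s+5) + 3·s·(5·y+3·s+5); both groups contain (5·y+3·s+5), giving -(4·y-3·s)·(5·y+3·s+5).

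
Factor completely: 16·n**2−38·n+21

Need a pair with product 16·21 = 336 and sum −38: that's −14 and −24.
Split the middle term: 16·n**2−14·n − 24·n+21 = 2·n·(8·n−7) − 3·(8·n−7).

(2·n−3)·(8·n−7)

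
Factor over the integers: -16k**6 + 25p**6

(5p**3 - 4k**3)(5p**3 + 4k**3)

Recognize a difference of squares with the parts 5p**3 and 4k**3.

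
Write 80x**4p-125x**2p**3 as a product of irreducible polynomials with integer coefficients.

5px**2(4x-5p)(4x+5p)

Pull out the common factor 5x**2p; 16x**2-25p**2 is a difference of squares.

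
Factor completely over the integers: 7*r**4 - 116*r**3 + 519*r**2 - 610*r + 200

(7*r - 4)*(r - 1)*(r - 10)*(r - 5)

Among the possible rational roots, r = 5 is a root, so (r - 5) is a factor; dividing leaves 7*r**3 - 81*r**2 + 114*r - 40.
Then r = 4/7 is a root, giving the factor (7*r - 4) and quotient r**2 - 11*r + 10.
The remaining quadratic factors as (r - 10)(r - 1).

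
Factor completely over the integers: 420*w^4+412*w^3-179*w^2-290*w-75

(2*w+1)*(5*w+3)*(6*w-5)*(7*w+5)

By the rational root theorem, w = 5/6 is a root, so (6*w-5) divides it; the quotient is 70*w^3+127*w^2+76*w+15.
Continuing, w = -3/5 is a root, so (5*w+3) is a factor; dividing leaves 14*w^2+17*w+5.
The remaining quadratic factors as (7*w+5)(2*w+1).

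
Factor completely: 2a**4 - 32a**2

2a**2(a + 4)(a - 4)

Factor out 2a**2, leaving a**2 - 16, which is a difference of two squares.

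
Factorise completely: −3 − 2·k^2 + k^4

(k^2 + 1)·(k^2 − 3)

Substitute u = k^2 to get a quadratic in u, then factor.
k^2 + 1 is irreducible over ℤ (sum of squares).
k^2 − 3 is irreducible over ℤ (3 is not a perfect square).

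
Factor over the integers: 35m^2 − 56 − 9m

(5m − 7)(7m + 8)

Need a pair with product 35·(−56) = −1960 and sum −9: that's −49 and 40.
Split the middle term: 35m^2 − 49m + 40m − 56 = 7m(5m − 7) + 8(5m − 7).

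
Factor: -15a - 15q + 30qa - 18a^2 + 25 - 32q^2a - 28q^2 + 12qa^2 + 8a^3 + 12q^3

Group: 6q(2q^2 - 6qa - 3q + 4a^2 + a - 5) + (2a - 5)(2q^2 - 6qa - 3q + 4a^2 + a - 5); both groups contain (2q^2 - 6qa - 3q + 4a^2 + a - 5), so (6q + 2a - 5) is a factor with cofactor 2q^2 - 6qa - 3q + 4a^2 + a - 5.
The cofactor groups again: 2q^2 - 6qa - 3q + 4a^2 + a - 5 = q(2q - 4a - 5) + (-a + 1)(2q - 4a - 5); both groups contain (2q - 4a - 5), giving (q - a + 1)(2q - 4a - 5).

(2q - 4a - 5)(q - a + 1)(6q + 2a - 5)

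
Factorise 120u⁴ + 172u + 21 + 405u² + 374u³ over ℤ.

Trying the rational-root candidates, u = -3/4 is a root, so (4u + 3) divides it; the quotient is 30u³ + 71u² + 48u + 7.
Next, u = -7/6 is a root, giving the factor (6u + 7) and quotient 5u² + 6u + 1.
The remaining quadratic factors as (5u + 1)(u + 1).

(4u + 3)(5u + 1)(6u + 7)(u + 1)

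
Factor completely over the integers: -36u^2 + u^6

u^2(u^2 + 6)(u^2 - 6)

Factor out u^2 first: what remains is u^4 - 36.
Recognize a difference of squares with the parts u^2 and 6.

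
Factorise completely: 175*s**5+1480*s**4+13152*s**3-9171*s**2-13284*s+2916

Trying the rational-root candidates, s = 6/5 is a root, so (5*s-6) is a factor; dividing leaves 35*s**4+338*s**3+3036*s**2+1809*s-486.
Continuing, s = -6/7 is a root, giving the factor (7*s+6) and quotient 5*s**3+44*s**2+396*s-81.
Continuing, s = 1/5 is a root, giving the factor (5*s-1) and quotient s**2+9*s+81.
The quadratic s**2+9*s+81 has discriminant -243 < 0 and is irreducible over ℤ.

(5*s-1)*(5*s-6)*(7*s+6)*(s**2+9*s+81)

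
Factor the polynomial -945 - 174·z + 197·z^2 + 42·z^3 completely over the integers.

Testing divisors of the constant over divisors of the leading coefficient, z = -9/2 is a root, so (2·z + 9) divides it; the quotient is 21·z^2 + 4·z - 105.
The remaining quadratic factors as (3·z + 7)(7·z - 15).

(2·z + 9)·(3·z + 7)·(7·z - 15)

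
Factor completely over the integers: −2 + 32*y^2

Every term has a factor of 2. Then 16*y^2 − 1 = (4*y)² − (1)².

2*(4*y + 1)*(4*y − 1)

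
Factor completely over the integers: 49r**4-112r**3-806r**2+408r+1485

(7r+9)(7r-11)(r+3)(r-5)

Among the possible rational roots, r = 11/7 is a root, giving the factor (7r-11) and quotient 7r**3-5r**2-123r-135.
Next, r = 5 is a root, giving the factor (r-5) and quotient 7r**2+30r+27.
The remaining quadratic factors as (r+3)(7r+9).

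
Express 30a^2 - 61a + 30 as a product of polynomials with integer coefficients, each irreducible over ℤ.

(5a - 6)(6a - 5)

Need a pair with product 30·30 = 900 and sum -61: that's -36 and -25.
Split the middle term: 30a^2 - 36a - 25a + 30 = 6a(5a - 6) - 5(5a - 6).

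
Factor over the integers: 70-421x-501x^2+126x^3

By the rational root theorem, x = 14/3 is a root, giving the factor (3x-14) and quotient 42x^2+29x-5.
The remaining quadratic factors as (7x-1)(6x+5).

(3x-14)(6x+5)(7x-1)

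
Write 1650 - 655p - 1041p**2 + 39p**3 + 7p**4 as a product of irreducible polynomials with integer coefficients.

(7p + 11)(p + 15)(p - 1)(p - 10)

Among the possible rational roots, p = 1 is a root, so (p - 1) divides it; the quotient is 7p**3 + 46p**2 - 995p - 1650.
Next, p = -15 is a root, so (p + 15) divides it; the quotient is 7p**2 - 59p - 110.
The remaining quadratic factors as (p - 10)(7p + 11).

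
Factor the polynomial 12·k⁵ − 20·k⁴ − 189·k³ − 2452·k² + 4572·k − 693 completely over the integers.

(2·k − 3)·(6·k − 1)·(k − 7)·(k² + 7·k + 33)

Among the possible rational roots, k = 3/2 is a root, so (2·k − 3) is a factor; dividing leaves 6·k⁴ − k³ − 96·k² − 1370·k + 231.
Next, k = 7 is a root, so (k − 7) divides it; the quotient is 6·k³ + 41·k² + 191·k − 33.
Then k = 1/6 is a root, so (6·k − 1) is a factor; dividing leaves k² + 7·k + 33.
The quadratic k² + 7·k + 33 has discriminant −83 < 0 and is irreducible over ℤ.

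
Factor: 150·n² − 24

6·(5·n + 2)·(5·n − 2)

Every term has a factor of 6. Then 25·n² − 4 = (5·n)² − (2)².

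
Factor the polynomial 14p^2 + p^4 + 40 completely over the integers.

Substitute u = p^2 to get a quadratic in u, then factor.
p^2 + 4 is irreducible over ℤ (sum of squares).
p^2 + 10 is irreducible over ℤ (always positive, so no real roots).

(p^2 + 10)(p^2 + 4)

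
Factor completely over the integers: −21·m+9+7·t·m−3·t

Group as (7·t·m−3·t) + (−21·m+9) = t·(7·m−3) − 3·(7·m−3).
Both groups share the factor (7·m−3).

(7·m−3)·(t−3)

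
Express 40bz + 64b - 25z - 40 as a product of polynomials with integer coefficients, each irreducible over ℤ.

Group as (40bz + 64b) + (-25z - 40) = 8b(5z + 8) - 5(5z + 8).
Both groups share the factor (5z + 8).

(5z + 8)(8b - 5)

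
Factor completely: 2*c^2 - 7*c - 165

(2*c + 15)*(c - 11)

Need a pair with product 2·(-165) = -330 and sum -7: that's -22 and 15.
Split the middle term: 2*c^2 - 22*c + 15*c - 165 = 2*c*(c - 11) + 15*(c - 11).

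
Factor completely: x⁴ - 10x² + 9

(x + 1)(x + 3)(x - 1)(x - 3)

Substitute u = x² to get a quadratic in u, then factor.
x² - 9 is a difference of squares.
x² - 1 is a difference of squares.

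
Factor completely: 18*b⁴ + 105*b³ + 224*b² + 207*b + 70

By the rational root theorem, b = −5/3 is a root, so (3*b + 5) is a factor; dividing leaves 6*b³ + 25*b² + 33*b + 14.
Next, b = −1 is a root, so (b + 1) divides it; the quotient is 6*b² + 19*b + 14.
The remaining quadratic factors as (6*b + 7)(b + 2).

(3*b + 5)*(6*b + 7)*(b + 1)*(b + 2)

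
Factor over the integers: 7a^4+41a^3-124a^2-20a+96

Among the possible rational roots, a = 2 is a root, giving the factor (a-2) and quotient 7a^3+55a^2-14a-48.
Next, a = -6/7 is a root, so (7a+6) is a factor; dividing leaves a^2+7a-8.
The remaining quadratic factors as (a+8)(a-1).

(7a+6)(a+8)(a-1)(a-2)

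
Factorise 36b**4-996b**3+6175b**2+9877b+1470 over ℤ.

(6b+1)(6b+7)(b-14)(b-15)

Among the possible rational roots, b = -1/6 is a root, so (6b+1) divides it; the quotient is 6b**3-167b**2+1057b+1470.
Next, b = 14 is a root, giving the factor (b-14) and quotient 6b**2-83b-105.
The remaining quadratic factors as (6b+7)(b-15).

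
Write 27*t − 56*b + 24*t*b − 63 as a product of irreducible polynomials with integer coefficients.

Group as (24*t*b + 27*t) + (−56*b − 63) = 3*t*(8*b + 9) − 7*(8*b + 9).
Both groups share the factor (8*b + 9).

(3*t − 7)*(8*b + 9)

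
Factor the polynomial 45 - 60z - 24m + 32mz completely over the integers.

(4z - 3)(8m - 15)

Group as (32mz - 24m) + (-60z + 45) = 8m(4z - 3) - 15(4z - 3).
Both groups share the factor (4z - 3).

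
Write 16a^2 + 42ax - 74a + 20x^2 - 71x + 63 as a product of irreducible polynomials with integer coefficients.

(2a + 4x - 7)(8a + 5x - 9)

Group: 2a(8a + 5x - 9) + (4x - 7)(8a + 5x - 9); both groups contain (8a + 5x - 9).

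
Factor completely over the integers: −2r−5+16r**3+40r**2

Group as (16r**3−2r) + (40r**2−5) = 2r(8r**2−1) + 5(8r**2−1).
Both groups share the factor (8r**2−1).

(2r+5)(8r**2−1)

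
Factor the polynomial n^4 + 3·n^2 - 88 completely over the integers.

Substitute u = n^2 to get a quadratic in u, then factor.
n^2 + 11 is irreducible over ℤ (always positive, so no real roots).
n^2 - 8 is irreducible over ℤ (8 is not a perfect square).

(n^2 + 11)·(n^2 - 8)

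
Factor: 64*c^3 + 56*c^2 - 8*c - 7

(8*c + 7)*(8*c^2 - 1)

Group as (64*c^3 - 8*c) + (56*c^2 - 7) = 8*c*(8*c^2 - 1) + 7*(8*c^2 - 1).
Both groups share the factor (8*c^2 - 1).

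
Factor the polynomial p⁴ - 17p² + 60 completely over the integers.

Substitute u = p² to get a quadratic in u, then factor.
p² - 12 is irreducible over ℤ (12 is not a perfect square).
p² - 5 is irreducible over ℤ (5 is not a perfect square).

(p² - 12)(p² - 5)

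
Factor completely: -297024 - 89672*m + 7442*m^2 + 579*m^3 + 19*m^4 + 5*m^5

(5*m + 14)*(m + 12)*(m - 8)*(m^2 - 3*m + 221)

Trying the rational-root candidates, m = 8 is a root, giving the factor (m - 8) and quotient 5*m^4 + 59*m^3 + 1051*m^2 + 15850*m + 37128.
Continuing, m = -12 is a root, so (m + 12) is a factor; dividing leaves 5*m^3 - m^2 + 1063*m + 3094.
Then m = -14/5 is a root, so (5*m + 14) divides it; the quotient is m^2 - 3*m + 221.
The quadratic m^2 - 3*m + 221 has discriminant -875 < 0 and is irreducible over ℤ.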